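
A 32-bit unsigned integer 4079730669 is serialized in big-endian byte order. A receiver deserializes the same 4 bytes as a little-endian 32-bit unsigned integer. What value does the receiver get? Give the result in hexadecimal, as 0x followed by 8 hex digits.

0xEDBF2BF3

4079730669 in 32-bit hexadecimal is 0xF32BBFED.
Stored big-endian, the bytes at ascending addresses are F3 2B BF ED.
Read back as little-endian, the first byte is least significant, giving 0xEDBF2BF3.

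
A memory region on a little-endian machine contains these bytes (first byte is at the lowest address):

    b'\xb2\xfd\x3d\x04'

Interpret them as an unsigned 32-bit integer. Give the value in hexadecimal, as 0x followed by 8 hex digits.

0x043DFDB2

Little-endian: lowest address holds the least-significant byte.
Reassemble most-significant byte first: 04 3D FD B2 → 0x043DFDB2.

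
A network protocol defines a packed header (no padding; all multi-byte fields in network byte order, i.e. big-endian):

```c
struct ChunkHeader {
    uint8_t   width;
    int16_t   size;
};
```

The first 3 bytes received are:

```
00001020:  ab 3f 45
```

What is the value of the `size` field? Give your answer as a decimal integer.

`size` follows `width` (1 byte), so it starts at byte offset 1 and occupies 2 bytes.
Bytes at offsets 1..2: 3F 45.
Big-endian stores the most-significant byte at the lowest address.
The bytes are already most-significant first: 0x3F45.
0x3F45 = 16197.

16197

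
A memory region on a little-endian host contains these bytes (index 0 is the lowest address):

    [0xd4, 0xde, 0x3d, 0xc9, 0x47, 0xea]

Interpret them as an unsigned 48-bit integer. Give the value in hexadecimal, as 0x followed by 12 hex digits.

In little-endian order the low byte comes first in memory.
Reassemble most-significant byte first: EA 47 C9 3D DE D4 → 0xEA47C93DDED4.

0xEA47C93DDED4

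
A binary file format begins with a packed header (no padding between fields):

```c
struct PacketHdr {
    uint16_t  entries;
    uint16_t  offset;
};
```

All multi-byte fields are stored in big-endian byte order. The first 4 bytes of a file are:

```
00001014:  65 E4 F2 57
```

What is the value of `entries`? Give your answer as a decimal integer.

`entries` is the first field, at byte offset 0, occupying 2 bytes.
Bytes at offsets 0..1: 65 E4.
Big-endian: lowest address holds the most-significant byte.
The bytes are already most-significant first: 0x65E4.
0x65E4 = 26084.

26084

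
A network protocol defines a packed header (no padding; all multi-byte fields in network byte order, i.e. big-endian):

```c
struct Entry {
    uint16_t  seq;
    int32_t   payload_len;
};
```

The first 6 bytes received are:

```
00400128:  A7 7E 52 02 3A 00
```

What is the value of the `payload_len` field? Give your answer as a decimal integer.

1375877632

`payload_len` follows `seq` (2 bytes), so it starts at byte offset 2 and occupies 4 bytes.
Bytes at offsets 2..5: 52 02 3A 00.
In big-endian order the high byte comes first in memory.
The bytes are already most-significant first: 0x52023A00.
0x52023A00 = 1375877632.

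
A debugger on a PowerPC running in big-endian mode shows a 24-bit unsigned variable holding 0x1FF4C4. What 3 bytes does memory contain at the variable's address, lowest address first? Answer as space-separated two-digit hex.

Split into bytes (most-significant first): 1F F4 C4.
Big-endian stores the most-significant byte at the lowest address.
So the memory order matches the most-significant-first order: 1F F4 C4.

1F F4 C4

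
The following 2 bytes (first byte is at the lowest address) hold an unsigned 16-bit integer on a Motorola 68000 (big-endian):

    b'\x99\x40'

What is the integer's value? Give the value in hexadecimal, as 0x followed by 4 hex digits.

Big-endian stores the most-significant byte at the lowest address.
The bytes are already most-significant first: 0x9940.

0x9940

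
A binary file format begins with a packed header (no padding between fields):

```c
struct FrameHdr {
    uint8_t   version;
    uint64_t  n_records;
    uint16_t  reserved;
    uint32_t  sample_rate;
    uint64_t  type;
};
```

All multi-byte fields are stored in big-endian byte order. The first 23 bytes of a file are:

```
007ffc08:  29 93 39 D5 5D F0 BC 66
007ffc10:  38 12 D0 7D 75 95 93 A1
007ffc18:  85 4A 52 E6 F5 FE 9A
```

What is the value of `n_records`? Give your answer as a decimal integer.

10608744996695467576

`n_records` follows `version` (1 byte), so it starts at byte offset 1 and occupies 8 bytes.
Bytes at offsets 1..8: 93 39 D5 5D F0 BC 66 38.
In big-endian order the high byte comes first in memory.
The bytes are already most-significant first: 0x9339D55DF0BC6638.
0x9339D55DF0BC6638 = 10608744996695467576.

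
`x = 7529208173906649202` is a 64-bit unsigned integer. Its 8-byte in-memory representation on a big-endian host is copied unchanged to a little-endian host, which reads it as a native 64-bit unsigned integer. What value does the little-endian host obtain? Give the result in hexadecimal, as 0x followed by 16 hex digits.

7529208173906649202 in 64-bit hexadecimal is 0x687D1EF155AC6072.
Stored big-endian, the bytes at ascending addresses are 68 7D 1E F1 55 AC 60 72.
Read back as little-endian, the first byte is least significant, giving 0x7260AC55F11E7D68.

0x7260AC55F11E7D68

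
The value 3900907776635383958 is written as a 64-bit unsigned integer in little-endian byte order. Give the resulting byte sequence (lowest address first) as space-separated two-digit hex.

96 30 E9 77 F4 CE 22 36

3900907776635383958 in hexadecimal, padded to 64 bits, is 0x3622CEF477E93096.
Split into bytes (most-significant first): 36 22 CE F4 77 E9 30 96.
In little-endian order the low byte comes first in memory.
So at ascending addresses the bytes are 96 30 E9 77 F4 CE 22 36.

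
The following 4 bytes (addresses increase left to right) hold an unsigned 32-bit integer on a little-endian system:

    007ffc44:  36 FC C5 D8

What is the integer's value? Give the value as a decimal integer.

3636853814

In little-endian order the low byte comes first in memory.
Reassemble most-significant byte first: D8 C5 FC 36 → 0xD8C5FC36.
0xD8C5FC36 = 3636853814.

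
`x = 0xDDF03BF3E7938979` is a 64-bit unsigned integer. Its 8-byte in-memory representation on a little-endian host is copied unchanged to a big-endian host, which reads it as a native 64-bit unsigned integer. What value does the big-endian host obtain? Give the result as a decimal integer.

Stored little-endian, the bytes at ascending addresses are 79 89 93 E7 F3 3B F0 DD.
Read back as big-endian, the last byte is least significant, giving 0x798993E7F33BF0DD.
0x798993E7F33BF0DD = 8757693574826160349.

8757693574826160349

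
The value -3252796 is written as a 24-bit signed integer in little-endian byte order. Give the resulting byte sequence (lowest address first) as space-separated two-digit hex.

C4 5D CE

Two's complement of -3252796 in 24 bits: 3252796 = 0x31A23C; invert → 0xCE5DC3; add 1 → 0xCE5DC4.
Split into bytes (most-significant first): CE 5D C4.
Little-endian: lowest address holds the least-significant byte.
So at ascending addresses the bytes are C4 5D CE.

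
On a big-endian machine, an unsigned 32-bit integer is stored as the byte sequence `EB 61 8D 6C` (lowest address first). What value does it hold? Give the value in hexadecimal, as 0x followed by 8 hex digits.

0xEB618D6C

In big-endian order the high byte comes first in memory.
The bytes are already most-significant first: 0xEB618D6C.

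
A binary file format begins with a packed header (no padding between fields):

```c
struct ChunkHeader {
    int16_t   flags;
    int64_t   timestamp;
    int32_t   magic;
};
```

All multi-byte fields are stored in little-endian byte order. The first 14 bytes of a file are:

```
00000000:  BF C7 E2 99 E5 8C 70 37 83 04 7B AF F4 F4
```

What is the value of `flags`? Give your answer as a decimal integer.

-14401

`flags` is the first field, at byte offset 0, occupying 2 bytes.
Bytes at offsets 0..1: BF C7.
Little-endian: lowest address holds the least-significant byte.
Reassemble most-significant byte first: C7 BF → 0xC7BF.
Top bit is set, so as a signed 16-bit value this is 0xC7BF − 2^16 = -14401.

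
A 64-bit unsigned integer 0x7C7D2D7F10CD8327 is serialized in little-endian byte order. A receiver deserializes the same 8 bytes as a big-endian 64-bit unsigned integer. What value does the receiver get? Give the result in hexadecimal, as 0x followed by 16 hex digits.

0x2783CD107F2D7D7C

Stored little-endian, the bytes at ascending addresses are 27 83 CD 10 7F 2D 7D 7C.
Read back as big-endian, the last byte is least significant, giving 0x2783CD107F2D7D7C.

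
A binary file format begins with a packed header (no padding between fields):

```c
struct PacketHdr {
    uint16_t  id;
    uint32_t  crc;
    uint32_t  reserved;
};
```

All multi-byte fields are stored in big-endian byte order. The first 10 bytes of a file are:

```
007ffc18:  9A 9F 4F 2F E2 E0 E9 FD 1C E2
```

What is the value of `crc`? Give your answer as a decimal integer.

`crc` follows `id` (2 bytes), so it starts at byte offset 2 and occupies 4 bytes.
Bytes at offsets 2..5: 4F 2F E2 E0.
Big-endian: lowest address holds the most-significant byte.
The bytes are already most-significant first: 0x4F2FE2E0.
0x4F2FE2E0 = 1328538336.

1328538336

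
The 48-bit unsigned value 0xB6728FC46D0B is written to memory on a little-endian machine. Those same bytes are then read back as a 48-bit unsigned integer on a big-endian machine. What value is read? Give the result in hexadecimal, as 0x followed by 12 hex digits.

Stored little-endian, the bytes at ascending addresses are 0B 6D C4 8F 72 B6.
Read back as big-endian, the last byte is least significant, giving 0x0B6DC48F72B6.

0x0B6DC48F72B6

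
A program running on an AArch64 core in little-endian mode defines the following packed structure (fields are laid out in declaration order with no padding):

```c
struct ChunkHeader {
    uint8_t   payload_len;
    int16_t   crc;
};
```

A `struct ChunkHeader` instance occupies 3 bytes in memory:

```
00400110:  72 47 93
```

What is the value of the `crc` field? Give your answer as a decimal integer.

-27833

`crc` follows `payload_len` (1 byte), so it starts at byte offset 1 and occupies 2 bytes.
Bytes at offsets 1..2: 47 93.
Little-endian stores the least-significant byte at the lowest address.
Reassemble most-significant byte first: 93 47 → 0x9347.
Top bit is set, so as a signed 16-bit value this is 0x9347 − 2^16 = -27833.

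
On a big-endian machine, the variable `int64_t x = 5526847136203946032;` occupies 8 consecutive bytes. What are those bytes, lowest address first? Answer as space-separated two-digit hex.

4C B3 4E 30 19 52 38 30

5526847136203946032 in hexadecimal, padded to 64 bits, is 0x4CB34E3019523830.
Split into bytes (most-significant first): 4C B3 4E 30 19 52 38 30.
Big-endian stores the most-significant byte at the lowest address.
So the memory order matches the most-significant-first order: 4C B3 4E 30 19 52 38 30.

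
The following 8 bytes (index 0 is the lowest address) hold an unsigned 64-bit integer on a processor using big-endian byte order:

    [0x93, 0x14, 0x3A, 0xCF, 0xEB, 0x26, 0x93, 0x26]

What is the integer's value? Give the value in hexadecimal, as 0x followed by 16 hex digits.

In big-endian order the high byte comes first in memory.
The bytes are already most-significant first: 0x93143ACFEB269326.

0x93143ACFEB269326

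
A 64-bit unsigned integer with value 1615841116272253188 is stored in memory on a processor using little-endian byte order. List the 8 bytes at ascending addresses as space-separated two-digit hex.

1615841116272253188 in hexadecimal, padded to 64 bits, is 0x166C9EEF24E0D904.
Split into bytes (most-significant first): 16 6C 9E EF 24 E0 D9 04.
Little-endian stores the least-significant byte at the lowest address.
So at ascending addresses the bytes are 04 D9 E0 24 EF 9E 6C 16.

04 D9 E0 24 EF 9E 6C 16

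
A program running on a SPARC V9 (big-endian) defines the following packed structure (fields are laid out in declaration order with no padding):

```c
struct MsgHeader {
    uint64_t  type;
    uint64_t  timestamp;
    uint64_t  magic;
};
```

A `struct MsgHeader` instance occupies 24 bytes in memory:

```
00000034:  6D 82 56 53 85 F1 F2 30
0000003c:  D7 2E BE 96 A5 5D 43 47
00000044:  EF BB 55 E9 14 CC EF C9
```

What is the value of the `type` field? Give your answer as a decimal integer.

7890964413836030512

`type` is the first field, at byte offset 0, occupying 8 bytes.
Bytes at offsets 0..7: 6D 82 56 53 85 F1 F2 30.
In big-endian order the high byte comes first in memory.
The bytes are already most-significant first: 0x6D82565385F1F230.
0x6D82565385F1F230 = 7890964413836030512.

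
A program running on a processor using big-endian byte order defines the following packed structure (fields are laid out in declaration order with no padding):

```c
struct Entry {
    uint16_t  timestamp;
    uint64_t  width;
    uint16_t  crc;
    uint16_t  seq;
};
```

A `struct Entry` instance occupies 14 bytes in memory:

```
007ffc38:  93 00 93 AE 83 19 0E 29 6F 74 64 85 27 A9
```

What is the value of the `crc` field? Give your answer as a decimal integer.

25733

`crc` follows `timestamp` (2 B), `width` (8 B), so it starts at offset 2 + 8 = 10 and occupies 2 bytes.
Bytes at offsets 10..11: 64 85.
Big-endian: lowest address holds the most-significant byte.
The bytes are already most-significant first: 0x6485.
0x6485 = 25733.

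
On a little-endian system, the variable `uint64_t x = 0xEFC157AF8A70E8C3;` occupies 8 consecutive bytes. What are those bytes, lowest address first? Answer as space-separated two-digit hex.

C3 E8 70 8A AF 57 C1 EF

Split into bytes (most-significant first): EF C1 57 AF 8A 70 E8 C3.
Little-endian stores the least-significant byte at the lowest address.
So at ascending addresses the bytes are C3 E8 70 8A AF 57 C1 EF.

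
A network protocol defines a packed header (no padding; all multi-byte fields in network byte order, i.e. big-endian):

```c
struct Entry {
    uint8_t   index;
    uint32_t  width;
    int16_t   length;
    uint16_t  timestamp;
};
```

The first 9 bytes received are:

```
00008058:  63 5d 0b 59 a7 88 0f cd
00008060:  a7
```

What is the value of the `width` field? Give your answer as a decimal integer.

`width` follows `index` (1 byte), so it starts at byte offset 1 and occupies 4 bytes.
Bytes at offsets 1..4: 5D 0B 59 A7.
Big-endian stores the most-significant byte at the lowest address.
The bytes are already most-significant first: 0x5D0B59A7.
0x5D0B59A7 = 1561024935.

1561024935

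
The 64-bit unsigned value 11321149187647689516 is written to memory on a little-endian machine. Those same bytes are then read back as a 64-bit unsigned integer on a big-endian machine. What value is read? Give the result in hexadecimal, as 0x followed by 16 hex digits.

0x2C53F14234CD1C9D

11321149187647689516 in 64-bit hexadecimal is 0x9D1CCD3442F1532C.
Stored little-endian, the bytes at ascending addresses are 2C 53 F1 42 34 CD 1C 9D.
Read back as big-endian, the last byte is least significant, giving 0x2C53F14234CD1C9D.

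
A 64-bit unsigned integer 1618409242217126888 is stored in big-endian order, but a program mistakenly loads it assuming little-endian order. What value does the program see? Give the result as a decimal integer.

16761148285246141718

1618409242217126888 in 64-bit hexadecimal is 0x1675BEA18F8F9BE8.
Stored big-endian, the bytes at ascending addresses are 16 75 BE A1 8F 8F 9B E8.
Read back as little-endian, the first byte is least significant, giving 0xE89B8F8FA1BE7516.
0xE89B8F8FA1BE7516 = 16761148285246141718.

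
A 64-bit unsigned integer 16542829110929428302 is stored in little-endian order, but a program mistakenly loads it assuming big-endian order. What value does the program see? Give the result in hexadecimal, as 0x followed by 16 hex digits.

0x4E8FF0C06DEF93E5

16542829110929428302 in 64-bit hexadecimal is 0xE593EF6DC0F08F4E.
Stored little-endian, the bytes at ascending addresses are 4E 8F F0 C0 6D EF 93 E5.
Read back as big-endian, the last byte is least significant, giving 0x4E8FF0C06DEF93E5.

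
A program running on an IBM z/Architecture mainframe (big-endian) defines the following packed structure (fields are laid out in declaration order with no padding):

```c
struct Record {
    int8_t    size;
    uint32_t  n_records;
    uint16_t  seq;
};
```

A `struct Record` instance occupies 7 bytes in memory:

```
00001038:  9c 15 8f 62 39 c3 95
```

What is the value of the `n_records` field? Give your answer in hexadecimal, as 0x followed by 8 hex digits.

0x158F6239

`n_records` follows `size` (1 byte), so it starts at byte offset 1 and occupies 4 bytes.
Bytes at offsets 1..4: 15 8F 62 39.
Big-endian: lowest address holds the most-significant byte.
The bytes are already most-significant first: 0x158F6239.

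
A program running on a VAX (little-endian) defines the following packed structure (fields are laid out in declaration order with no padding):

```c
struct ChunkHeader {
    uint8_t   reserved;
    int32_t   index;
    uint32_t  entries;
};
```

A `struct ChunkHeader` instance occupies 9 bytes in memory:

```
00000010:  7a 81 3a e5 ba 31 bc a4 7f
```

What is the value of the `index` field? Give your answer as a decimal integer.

`index` follows `reserved` (1 byte), so it starts at byte offset 1 and occupies 4 bytes.
Bytes at offsets 1..4: 81 3A E5 BA.
Little-endian stores the least-significant byte at the lowest address.
Reassemble most-significant byte first: BA E5 3A 81 → 0xBAE53A81.
Top bit is set, so as a signed 32-bit value this is 0xBAE53A81 − 2^32 = -1159382399.

-1159382399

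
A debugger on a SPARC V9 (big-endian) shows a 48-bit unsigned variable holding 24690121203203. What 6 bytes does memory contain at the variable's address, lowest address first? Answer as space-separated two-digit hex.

24690121203203 in hexadecimal, padded to 48 bits, is 0x16749DE75E03.
Split into bytes (most-significant first): 16 74 9D E7 5E 03.
In big-endian order the high byte comes first in memory.
So the memory order matches the most-significant-first order: 16 74 9D E7 5E 03.

16 74 9D E7 5E 03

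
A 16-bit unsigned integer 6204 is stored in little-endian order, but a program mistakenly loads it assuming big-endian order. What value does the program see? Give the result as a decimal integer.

6204 in 16-bit hexadecimal is 0x183C.
Stored little-endian, the bytes at ascending addresses are 3C 18.
Read back as big-endian, the last byte is least significant, giving 0x3C18.
0x3C18 = 15384.

15384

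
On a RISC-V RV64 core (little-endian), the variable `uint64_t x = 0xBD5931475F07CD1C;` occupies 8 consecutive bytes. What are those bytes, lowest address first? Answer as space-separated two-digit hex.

Split into bytes (most-significant first): BD 59 31 47 5F 07 CD 1C.
In little-endian order the low byte comes first in memory.
So at ascending addresses the bytes are 1C CD 07 5F 47 31 59 BD.

1C CD 07 5F 47 31 59 BD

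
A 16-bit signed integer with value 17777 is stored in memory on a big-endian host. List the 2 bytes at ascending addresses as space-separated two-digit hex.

17777 in hexadecimal, padded to 16 bits, is 0x4571.
Split into bytes (most-significant first): 45 71.
In big-endian order the high byte comes first in memory.
So the memory order matches the most-significant-first order: 45 71.

45 71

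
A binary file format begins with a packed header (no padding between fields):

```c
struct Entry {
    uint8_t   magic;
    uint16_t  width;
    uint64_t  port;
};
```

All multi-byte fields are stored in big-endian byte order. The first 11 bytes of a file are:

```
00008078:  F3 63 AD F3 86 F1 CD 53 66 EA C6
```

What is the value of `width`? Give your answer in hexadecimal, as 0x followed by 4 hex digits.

`width` follows `magic` (1 byte), so it starts at byte offset 1 and occupies 2 bytes.
Bytes at offsets 1..2: 63 AD.
Big-endian: lowest address holds the most-significant byte.
The bytes are already most-significant first: 0x63AD.

0x63AD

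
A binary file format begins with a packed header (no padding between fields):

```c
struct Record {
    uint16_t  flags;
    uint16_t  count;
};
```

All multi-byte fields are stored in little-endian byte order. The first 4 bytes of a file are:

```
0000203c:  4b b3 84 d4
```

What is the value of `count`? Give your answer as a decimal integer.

`count` follows `flags` (2 bytes), so it starts at byte offset 2 and occupies 2 bytes.
Bytes at offsets 2..3: 84 D4.
In little-endian order the low byte comes first in memory.
Reassemble most-significant byte first: D4 84 → 0xD484.
0xD484 = 54404.

54404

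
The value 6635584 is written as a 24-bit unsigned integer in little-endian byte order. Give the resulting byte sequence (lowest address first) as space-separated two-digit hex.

40 40 65

6635584 in hexadecimal, padded to 24 bits, is 0x654040.
Split into bytes (most-significant first): 65 40 40.
Little-endian stores the least-significant byte at the lowest address.
So at ascending addresses the bytes are 40 40 65.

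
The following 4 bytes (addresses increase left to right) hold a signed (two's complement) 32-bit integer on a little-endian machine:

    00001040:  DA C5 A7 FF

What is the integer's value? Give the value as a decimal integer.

Little-endian stores the least-significant byte at the lowest address.
Reassemble most-significant byte first: FF A7 C5 DA → 0xFFA7C5DA.
Top bit is set, so as a signed 32-bit value this is 0xFFA7C5DA − 2^32 = -5782054.

-5782054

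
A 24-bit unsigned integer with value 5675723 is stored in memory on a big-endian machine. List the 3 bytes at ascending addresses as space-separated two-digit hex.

5675723 in hexadecimal, padded to 24 bits, is 0x569ACB.
Split into bytes (most-significant first): 56 9A CB.
In big-endian order the high byte comes first in memory.
So the memory order matches the most-significant-first order: 56 9A CB.

56 9A CB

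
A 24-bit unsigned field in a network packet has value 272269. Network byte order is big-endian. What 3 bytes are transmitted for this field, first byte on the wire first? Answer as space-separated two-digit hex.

04 27 8D

272269 in hexadecimal, padded to 24 bits, is 0x04278D.
Split into bytes (most-significant first): 04 27 8D.
Big-endian stores the most-significant byte at the lowest address.
So the memory order matches the most-significant-first order: 04 27 8D.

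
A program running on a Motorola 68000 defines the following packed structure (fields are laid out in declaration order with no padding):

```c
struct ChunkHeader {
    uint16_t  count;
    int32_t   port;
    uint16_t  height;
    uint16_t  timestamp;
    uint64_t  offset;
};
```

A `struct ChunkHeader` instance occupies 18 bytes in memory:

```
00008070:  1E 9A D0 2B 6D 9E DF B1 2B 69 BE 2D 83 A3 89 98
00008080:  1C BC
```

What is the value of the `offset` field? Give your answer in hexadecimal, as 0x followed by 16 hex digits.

`offset` follows `count` (2 B), `port` (4 B), `height` (2 B), `timestamp` (2 B), so it starts at offset 2 + 4 + 2 + 2 = 10 and occupies 8 bytes.
Bytes at offsets 10..17: BE 2D 83 A3 89 98 1C BC.
Big-endian: lowest address holds the most-significant byte.
The bytes are already most-significant first: 0xBE2D83A389981CBC.

0xBE2D83A389981CBC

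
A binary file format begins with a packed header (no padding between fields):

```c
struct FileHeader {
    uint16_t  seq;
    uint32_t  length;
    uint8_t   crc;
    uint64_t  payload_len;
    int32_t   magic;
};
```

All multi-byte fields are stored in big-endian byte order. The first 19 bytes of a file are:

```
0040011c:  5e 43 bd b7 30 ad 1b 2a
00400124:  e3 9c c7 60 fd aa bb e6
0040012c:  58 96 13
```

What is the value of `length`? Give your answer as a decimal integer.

`length` follows `seq` (2 bytes), so it starts at byte offset 2 and occupies 4 bytes.
Bytes at offsets 2..5: BD B7 30 AD.
Big-endian: lowest address holds the most-significant byte.
The bytes are already most-significant first: 0xBDB730AD.
0xBDB730AD = 3182899373.

3182899373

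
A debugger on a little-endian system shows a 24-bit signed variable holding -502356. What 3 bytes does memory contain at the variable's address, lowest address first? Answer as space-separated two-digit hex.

Two's complement of -502356 in 24 bits: 502356 = 0x07AA54; invert → 0xF855AB; add 1 → 0xF855AC.
Split into bytes (most-significant first): F8 55 AC.
Little-endian: lowest address holds the least-significant byte.
So at ascending addresses the bytes are AC 55 F8.

AC 55 F8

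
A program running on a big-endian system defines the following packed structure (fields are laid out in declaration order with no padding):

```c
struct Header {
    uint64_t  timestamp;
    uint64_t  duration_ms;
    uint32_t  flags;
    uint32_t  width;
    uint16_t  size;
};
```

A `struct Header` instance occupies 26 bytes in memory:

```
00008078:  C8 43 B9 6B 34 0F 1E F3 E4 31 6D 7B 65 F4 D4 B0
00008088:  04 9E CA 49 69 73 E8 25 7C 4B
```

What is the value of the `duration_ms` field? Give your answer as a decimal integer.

16443044091265340592

`duration_ms` follows `timestamp` (8 bytes), so it starts at byte offset 8 and occupies 8 bytes.
Bytes at offsets 8..15: E4 31 6D 7B 65 F4 D4 B0.
Big-endian stores the most-significant byte at the lowest address.
The bytes are already most-significant first: 0xE4316D7B65F4D4B0.
0xE4316D7B65F4D4B0 = 16443044091265340592.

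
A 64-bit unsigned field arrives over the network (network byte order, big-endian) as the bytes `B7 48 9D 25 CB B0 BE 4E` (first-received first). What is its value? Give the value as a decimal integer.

Big-endian stores the most-significant byte at the lowest address.
The bytes are already most-significant first: 0xB7489D25CBB0BE4E.
0xB7489D25CBB0BE4E = 13206978692920688206.

13206978692920688206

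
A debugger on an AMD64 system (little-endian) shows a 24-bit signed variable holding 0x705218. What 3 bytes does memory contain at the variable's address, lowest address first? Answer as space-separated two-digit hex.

18 52 70

Split into bytes (most-significant first): 70 52 18.
In little-endian order the low byte comes first in memory.
So at ascending addresses the bytes are 18 52 70.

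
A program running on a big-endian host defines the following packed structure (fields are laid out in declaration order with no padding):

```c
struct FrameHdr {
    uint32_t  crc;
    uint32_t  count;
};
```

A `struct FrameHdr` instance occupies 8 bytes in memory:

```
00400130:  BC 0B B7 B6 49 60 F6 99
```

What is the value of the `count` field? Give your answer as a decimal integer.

`count` follows `crc` (4 bytes), so it starts at byte offset 4 and occupies 4 bytes.
Bytes at offsets 4..7: 49 60 F6 99.
In big-endian order the high byte comes first in memory.
The bytes are already most-significant first: 0x4960F699.
0x4960F699 = 1231091353.

1231091353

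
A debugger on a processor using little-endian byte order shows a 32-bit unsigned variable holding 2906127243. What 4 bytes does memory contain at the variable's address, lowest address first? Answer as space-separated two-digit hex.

8B FB 37 AD

2906127243 in hexadecimal, padded to 32 bits, is 0xAD37FB8B.
Split into bytes (most-significant first): AD 37 FB 8B.
Little-endian stores the least-significant byte at the lowest address.
So at ascending addresses the bytes are 8B FB 37 AD.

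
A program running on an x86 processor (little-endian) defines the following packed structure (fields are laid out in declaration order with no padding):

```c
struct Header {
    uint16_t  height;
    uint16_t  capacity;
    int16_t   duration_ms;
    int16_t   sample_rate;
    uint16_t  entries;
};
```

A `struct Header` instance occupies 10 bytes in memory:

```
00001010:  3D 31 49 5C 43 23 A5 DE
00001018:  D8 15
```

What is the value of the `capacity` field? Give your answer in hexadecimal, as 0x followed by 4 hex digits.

0x5C49

`capacity` follows `height` (2 bytes), so it starts at byte offset 2 and occupies 2 bytes.
Bytes at offsets 2..3: 49 5C.
In little-endian order the low byte comes first in memory.
Reassemble most-significant byte first: 5C 49 → 0x5C49.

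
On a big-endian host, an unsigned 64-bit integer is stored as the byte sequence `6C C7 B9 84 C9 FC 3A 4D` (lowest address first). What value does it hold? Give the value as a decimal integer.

Big-endian stores the most-significant byte at the lowest address.
The bytes are already most-significant first: 0x6CC7B984C9FC3A4D.
0x6CC7B984C9FC3A4D = 7838437656437209677.

7838437656437209677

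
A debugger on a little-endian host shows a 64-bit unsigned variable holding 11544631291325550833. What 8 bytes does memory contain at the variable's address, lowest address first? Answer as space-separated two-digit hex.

11544631291325550833 in hexadecimal, padded to 64 bits, is 0xA036C4FE4E5190F1.
Split into bytes (most-significant first): A0 36 C4 FE 4E 51 90 F1.
In little-endian order the low byte comes first in memory.
So at ascending addresses the bytes are F1 90 51 4E FE C4 36 A0.

F1 90 51 4E FE C4 36 A0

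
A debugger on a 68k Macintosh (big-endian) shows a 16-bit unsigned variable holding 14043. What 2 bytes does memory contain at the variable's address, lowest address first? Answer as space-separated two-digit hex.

14043 in hexadecimal, padded to 16 bits, is 0x36DB.
Split into bytes (most-significant first): 36 DB.
Big-endian stores the most-significant byte at the lowest address.
So the memory order matches the most-significant-first order: 36 DB.

36 DB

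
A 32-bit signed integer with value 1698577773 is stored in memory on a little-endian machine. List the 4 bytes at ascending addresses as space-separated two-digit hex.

6D 3D 3E 65

1698577773 in hexadecimal, padded to 32 bits, is 0x653E3D6D.
Split into bytes (most-significant first): 65 3E 3D 6D.
Little-endian: lowest address holds the least-significant byte.
So at ascending addresses the bytes are 6D 3D 3E 65.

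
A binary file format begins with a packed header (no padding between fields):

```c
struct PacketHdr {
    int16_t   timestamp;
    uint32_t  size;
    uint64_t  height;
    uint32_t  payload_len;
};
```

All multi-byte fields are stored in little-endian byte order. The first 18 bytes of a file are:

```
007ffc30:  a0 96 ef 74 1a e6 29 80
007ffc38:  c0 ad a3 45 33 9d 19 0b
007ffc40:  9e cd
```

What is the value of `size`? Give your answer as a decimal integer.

3860493551

`size` follows `timestamp` (2 bytes), so it starts at byte offset 2 and occupies 4 bytes.
Bytes at offsets 2..5: EF 74 1A E6.
Little-endian: lowest address holds the least-significant byte.
Reassemble most-significant byte first: E6 1A 74 EF → 0xE61A74EF.
0xE61A74EF = 3860493551.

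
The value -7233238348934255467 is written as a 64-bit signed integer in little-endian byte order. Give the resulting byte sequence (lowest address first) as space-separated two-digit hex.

95 6C 0A 84 0B 60 9E 9B

Two's complement of -7233238348934255467 in 64 bits: 7233238348934255467 = 0x64619FF47BF5936B; invert → 0x9B9E600B840A6C94; add 1 → 0x9B9E600B840A6C95.
Split into bytes (most-significant first): 9B 9E 60 0B 84 0A 6C 95.
Little-endian stores the least-significant byte at the lowest address.
So at ascending addresses the bytes are 95 6C 0A 84 0B 60 9E 9B.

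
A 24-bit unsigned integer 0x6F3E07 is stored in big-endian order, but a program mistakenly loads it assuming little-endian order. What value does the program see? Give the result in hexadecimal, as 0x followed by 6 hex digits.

0x073E6F

Stored big-endian, the bytes at ascending addresses are 6F 3E 07.
Read back as little-endian, the first byte is least significant, giving 0x073E6F.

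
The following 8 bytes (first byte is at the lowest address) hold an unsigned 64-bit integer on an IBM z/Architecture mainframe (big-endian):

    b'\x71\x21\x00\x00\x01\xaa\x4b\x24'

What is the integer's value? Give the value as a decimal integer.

8151796800545245988

Big-endian stores the most-significant byte at the lowest address.
The bytes are already most-significant first: 0x7121000001AA4B24.
0x7121000001AA4B24 = 8151796800545245988.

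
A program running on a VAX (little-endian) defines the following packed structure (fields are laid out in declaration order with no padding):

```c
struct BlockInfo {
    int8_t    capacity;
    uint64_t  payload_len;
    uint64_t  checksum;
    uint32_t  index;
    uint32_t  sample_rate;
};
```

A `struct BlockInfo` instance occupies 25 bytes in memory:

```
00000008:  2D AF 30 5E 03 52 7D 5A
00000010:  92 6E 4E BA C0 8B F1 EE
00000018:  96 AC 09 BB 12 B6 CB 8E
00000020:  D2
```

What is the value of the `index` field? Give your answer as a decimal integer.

314247596

`index` follows `capacity` (1 B), `payload_len` (8 B), `checksum` (8 B), so it starts at offset 1 + 8 + 8 = 17 and occupies 4 bytes.
Bytes at offsets 17..20: AC 09 BB 12.
Little-endian stores the least-significant byte at the lowest address.
Reassemble most-significant byte first: 12 BB 09 AC → 0x12BB09AC.
0x12BB09AC = 314247596.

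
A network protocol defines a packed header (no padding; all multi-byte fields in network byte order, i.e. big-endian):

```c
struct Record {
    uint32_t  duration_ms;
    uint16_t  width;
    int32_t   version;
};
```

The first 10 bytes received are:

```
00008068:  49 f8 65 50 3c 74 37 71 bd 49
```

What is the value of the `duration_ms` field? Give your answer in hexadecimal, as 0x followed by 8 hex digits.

0x49F86550

`duration_ms` is the first field, at byte offset 0, occupying 4 bytes.
Bytes at offsets 0..3: 49 F8 65 50.
In big-endian order the high byte comes first in memory.
The bytes are already most-significant first: 0x49F86550.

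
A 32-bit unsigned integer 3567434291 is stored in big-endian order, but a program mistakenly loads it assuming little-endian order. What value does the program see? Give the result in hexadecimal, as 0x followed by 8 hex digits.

3567434291 in 32-bit hexadecimal is 0xD4A2BA33.
Stored big-endian, the bytes at ascending addresses are D4 A2 BA 33.
Read back as little-endian, the first byte is least significant, giving 0x33BAA2D4.

0x33BAA2D4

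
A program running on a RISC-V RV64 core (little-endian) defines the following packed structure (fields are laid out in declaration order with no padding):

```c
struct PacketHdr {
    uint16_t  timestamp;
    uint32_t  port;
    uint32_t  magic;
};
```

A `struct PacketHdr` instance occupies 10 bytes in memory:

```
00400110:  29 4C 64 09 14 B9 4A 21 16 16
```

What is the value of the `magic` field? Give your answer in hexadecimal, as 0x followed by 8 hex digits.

0x1616214A

`magic` follows `timestamp` (2 B), `port` (4 B), so it starts at offset 2 + 4 = 6 and occupies 4 bytes.
Bytes at offsets 6..9: 4A 21 16 16.
Little-endian stores the least-significant byte at the lowest address.
Reassemble most-significant byte first: 16 16 21 4A → 0x1616214A.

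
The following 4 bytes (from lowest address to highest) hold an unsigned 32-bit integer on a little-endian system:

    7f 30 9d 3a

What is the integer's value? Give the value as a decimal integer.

In little-endian order the low byte comes first in memory.
Reassemble most-significant byte first: 3A 9D 30 7F → 0x3A9D307F.
0x3A9D307F = 983380095.

983380095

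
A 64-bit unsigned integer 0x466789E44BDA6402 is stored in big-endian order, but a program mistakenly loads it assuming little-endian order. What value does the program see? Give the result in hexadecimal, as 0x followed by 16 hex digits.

0x0264DA4BE4896746

Stored big-endian, the bytes at ascending addresses are 46 67 89 E4 4B DA 64 02.
Read back as little-endian, the first byte is least significant, giving 0x0264DA4BE4896746.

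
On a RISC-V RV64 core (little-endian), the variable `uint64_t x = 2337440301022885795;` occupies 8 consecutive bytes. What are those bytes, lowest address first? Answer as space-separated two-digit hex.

A3 B7 26 CA 91 41 70 20

2337440301022885795 in hexadecimal, padded to 64 bits, is 0x20704191CA26B7A3.
Split into bytes (most-significant first): 20 70 41 91 CA 26 B7 A3.
Little-endian stores the least-significant byte at the lowest address.
So at ascending addresses the bytes are A3 B7 26 CA 91 41 70 20.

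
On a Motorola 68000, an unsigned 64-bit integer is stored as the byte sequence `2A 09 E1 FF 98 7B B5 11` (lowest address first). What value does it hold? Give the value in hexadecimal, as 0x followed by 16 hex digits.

0x2A09E1FF987BB511

In big-endian order the high byte comes first in memory.
The bytes are already most-significant first: 0x2A09E1FF987BB511.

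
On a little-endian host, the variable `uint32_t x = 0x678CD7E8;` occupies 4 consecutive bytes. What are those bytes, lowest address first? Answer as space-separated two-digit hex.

E8 D7 8C 67

Split into bytes (most-significant first): 67 8C D7 E8.
Little-endian stores the least-significant byte at the lowest address.
So at ascending addresses the bytes are E8 D7 8C 67.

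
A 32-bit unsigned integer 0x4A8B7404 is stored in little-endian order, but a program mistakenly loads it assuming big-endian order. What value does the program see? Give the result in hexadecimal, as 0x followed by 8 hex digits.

Stored little-endian, the bytes at ascending addresses are 04 74 8B 4A.
Read back as big-endian, the last byte is least significant, giving 0x04748B4A.

0x04748B4A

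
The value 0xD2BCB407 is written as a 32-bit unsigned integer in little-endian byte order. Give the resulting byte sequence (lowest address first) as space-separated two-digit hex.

Split into bytes (most-significant first): D2 BC B4 07.
In little-endian order the low byte comes first in memory.
So at ascending addresses the bytes are 07 B4 BC D2.

07 B4 BC D2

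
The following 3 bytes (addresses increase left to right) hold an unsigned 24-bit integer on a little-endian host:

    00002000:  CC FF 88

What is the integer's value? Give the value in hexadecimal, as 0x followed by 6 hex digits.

0x88FFCC

In little-endian order the low byte comes first in memory.
Reassemble most-significant byte first: 88 FF CC → 0x88FFCC.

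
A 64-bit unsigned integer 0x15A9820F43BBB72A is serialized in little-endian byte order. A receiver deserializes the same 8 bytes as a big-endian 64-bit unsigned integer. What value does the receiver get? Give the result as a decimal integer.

3078134767028447509

Stored little-endian, the bytes at ascending addresses are 2A B7 BB 43 0F 82 A9 15.
Read back as big-endian, the last byte is least significant, giving 0x2AB7BB430F82A915.
0x2AB7BB430F82A915 = 3078134767028447509.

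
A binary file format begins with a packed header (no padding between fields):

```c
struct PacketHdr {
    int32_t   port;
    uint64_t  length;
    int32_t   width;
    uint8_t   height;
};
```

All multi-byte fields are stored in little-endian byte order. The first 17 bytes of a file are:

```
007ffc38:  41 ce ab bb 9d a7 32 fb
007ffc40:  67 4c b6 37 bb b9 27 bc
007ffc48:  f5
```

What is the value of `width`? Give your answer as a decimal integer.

-1138247237

`width` follows `port` (4 B), `length` (8 B), so it starts at offset 4 + 8 = 12 and occupies 4 bytes.
Bytes at offsets 12..15: BB B9 27 BC.
Little-endian stores the least-significant byte at the lowest address.
Reassemble most-significant byte first: BC 27 B9 BB → 0xBC27B9BB.
Top bit is set, so as a signed 32-bit value this is 0xBC27B9BB − 2^32 = -1138247237.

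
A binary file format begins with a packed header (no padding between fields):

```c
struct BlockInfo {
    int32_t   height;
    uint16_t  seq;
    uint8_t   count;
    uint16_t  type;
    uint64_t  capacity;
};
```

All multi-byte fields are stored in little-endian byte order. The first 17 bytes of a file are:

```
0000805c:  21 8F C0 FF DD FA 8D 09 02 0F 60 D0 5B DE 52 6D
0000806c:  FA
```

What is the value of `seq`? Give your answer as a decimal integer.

64221

`seq` follows `height` (4 bytes), so it starts at byte offset 4 and occupies 2 bytes.
Bytes at offsets 4..5: DD FA.
Little-endian stores the least-significant byte at the lowest address.
Reassemble most-significant byte first: FA DD → 0xFADD.
0xFADD = 64221.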